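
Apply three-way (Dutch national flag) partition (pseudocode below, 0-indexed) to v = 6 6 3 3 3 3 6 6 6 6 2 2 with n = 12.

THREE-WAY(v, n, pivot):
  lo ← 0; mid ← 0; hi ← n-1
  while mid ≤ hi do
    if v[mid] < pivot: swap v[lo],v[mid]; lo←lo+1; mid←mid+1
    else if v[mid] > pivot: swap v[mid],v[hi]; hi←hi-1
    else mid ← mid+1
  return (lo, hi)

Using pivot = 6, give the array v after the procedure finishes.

lo=0 mid=0 hi=11
6=6: mid=1
6=6: mid=2
3<6: swap(0,2), lo=1 mid=3 ⇒ 3 6 6 3 3 3 6 6 6 6 2 2
3<6: swap(1,3), lo=2 mid=4 ⇒ 3 3 6 6 3 3 6 6 6 6 2 2
3<6: swap(2,4), lo=3 mid=5 ⇒ 3 3 3 6 6 3 6 6 6 6 2 2
3<6: swap(3,5), lo=4 mid=6 ⇒ 3 3 3 3 6 6 6 6 6 6 2 2
6=6: mid=7
6=6: mid=8
6=6: mid=9
6=6: mid=10
2<6: swap(4,10), lo=5 mid=11 ⇒ 3 3 3 3 2 6 6 6 6 6 6 2
2<6: swap(5,11), lo=6 mid=12 ⇒ 3 3 3 3 2 2 6 6 6 6 6 6
done. lo=6 hi=11; v=3 3 3 3 2 2 6 6 6 6 6 6

3 3 3 3 2 2 6 6 6 6 6 6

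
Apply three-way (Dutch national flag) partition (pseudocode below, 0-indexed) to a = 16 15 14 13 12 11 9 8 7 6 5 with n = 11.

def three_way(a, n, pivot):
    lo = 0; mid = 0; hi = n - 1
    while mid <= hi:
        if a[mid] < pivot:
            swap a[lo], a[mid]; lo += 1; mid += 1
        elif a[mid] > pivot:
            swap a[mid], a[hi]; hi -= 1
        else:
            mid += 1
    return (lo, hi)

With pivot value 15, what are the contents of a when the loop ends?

5 14 13 12 11 9 8 7 6 15 16

lo=0 mid=0 hi=10
16>15: swap(0,10), hi=9 ⇒ 5 15 14 13 12 11 9 8 7 6 16
5<15: swap(0,0), lo=1 mid=1 ⇒ 5 15 14 13 12 11 9 8 7 6 16
15=15: mid=2
14<15: swap(1,2), lo=2 mid=3 ⇒ 5 14 15 13 12 11 9 8 7 6 16
13<15: swap(2,3), lo=3 mid=4 ⇒ 5 14 13 15 12 11 9 8 7 6 16
12<15: swap(3,4), lo=4 mid=5 ⇒ 5 14 13 12 15 11 9 8 7 6 16
11<15: swap(4,5), lo=5 mid=6 ⇒ 5 14 13 12 11 15 9 8 7 6 16
9<15: swap(5,6), lo=6 mid=7 ⇒ 5 14 13 12 11 9 15 8 7 6 16
8<15: swap(6,7), lo=7 mid=8 ⇒ 5 14 13 12 11 9 8 15 7 6 16
7<15: swap(7,8), lo=8 mid=9 ⇒ 5 14 13 12 11 9 8 7 15 6 16
6<15: swap(8,9), lo=9 mid=10 ⇒ 5 14 13 12 11 9 8 7 6 15 16
done. lo=9 hi=9; a=5 14 13 12 11 9 8 7 6 15 16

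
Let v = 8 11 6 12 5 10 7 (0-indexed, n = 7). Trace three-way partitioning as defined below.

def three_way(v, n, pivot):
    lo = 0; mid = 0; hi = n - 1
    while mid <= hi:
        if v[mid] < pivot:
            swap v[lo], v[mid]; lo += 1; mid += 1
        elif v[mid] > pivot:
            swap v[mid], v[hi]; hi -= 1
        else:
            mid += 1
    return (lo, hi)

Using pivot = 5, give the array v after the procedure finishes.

lo=0 mid=0 hi=6
8>5: swap(0,6), hi=5 ⇒ 7 11 6 12 5 10 8
7>5: swap(0,5), hi=4 ⇒ 10 11 6 12 5 7 8
10>5: swap(0,4), hi=3 ⇒ 5 11 6 12 10 7 8
5=5: mid=1
11>5: swap(1,3), hi=2 ⇒ 5 12 6 11 10 7 8
12>5: swap(1,2), hi=1 ⇒ 5 6 12 11 10 7 8
6>5: swap(1,1), hi=0 ⇒ 5 6 12 11 10 7 8
done. lo=0 hi=0; v=5 6 12 11 10 7 8

5 6 12 11 10 7 8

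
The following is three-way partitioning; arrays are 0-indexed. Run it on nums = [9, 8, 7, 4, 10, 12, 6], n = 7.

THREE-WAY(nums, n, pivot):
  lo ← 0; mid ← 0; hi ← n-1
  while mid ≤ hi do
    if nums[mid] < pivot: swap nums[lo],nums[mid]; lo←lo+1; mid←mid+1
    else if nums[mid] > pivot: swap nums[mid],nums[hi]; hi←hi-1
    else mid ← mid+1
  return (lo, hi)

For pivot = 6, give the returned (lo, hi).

(1, 1)

pivot = 6; lo=0, mid=0, hi=6
nums[mid]=9>6: swap nums[0],nums[6]; hi=5 → [6, 8, 7, 4, 10, 12, 9]
nums[mid]=6=6: mid=1
nums[mid]=8>6: swap nums[1],nums[5]; hi=4 → [6, 12, 7, 4, 10, 8, 9]
nums[mid]=12>6: swap nums[1],nums[4]; hi=3 → [6, 10, 7, 4, 12, 8, 9]
nums[mid]=10>6: swap nums[1],nums[3]; hi=2 → [6, 4, 7, 10, 12, 8, 9]
nums[mid]=4<6: swap nums[0],nums[1]; lo=1,mid=2 → [4, 6, 7, 10, 12, 8, 9]
nums[mid]=7>6: swap nums[2],nums[2]; hi=1 → [4, 6, 7, 10, 12, 8, 9]
end: lo=1, hi=1; nums = [4, 6, 7, 10, 12, 8, 9]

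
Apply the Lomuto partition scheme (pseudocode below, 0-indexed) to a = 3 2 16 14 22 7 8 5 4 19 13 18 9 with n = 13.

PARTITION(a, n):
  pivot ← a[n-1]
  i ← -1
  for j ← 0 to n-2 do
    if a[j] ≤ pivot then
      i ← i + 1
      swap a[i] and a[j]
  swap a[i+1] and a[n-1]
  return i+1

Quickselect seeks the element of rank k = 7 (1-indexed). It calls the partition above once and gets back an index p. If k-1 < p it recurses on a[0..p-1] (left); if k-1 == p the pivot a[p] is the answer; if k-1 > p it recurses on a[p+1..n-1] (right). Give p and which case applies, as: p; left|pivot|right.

6; pivot

pivot = a[12] = 9; i = -1
j=0: a[0]=3 ≤ 9 → i=0, swap a[0],a[0] (no change) → 3 2 16 14 22 7 8 5 4 19 13 18 9
j=1: a[1]=2 ≤ 9 → i=1, swap a[1],a[1] (no change) → 3 2 16 14 22 7 8 5 4 19 13 18 9
j=2: a[2]=16 > 9 → no swap
j=3: a[3]=14 > 9 → no swap
j=4: a[4]=22 > 9 → no swap
j=5: a[5]=7 ≤ 9 → i=2, swap a[2],a[5] → 3 2 7 14 22 16 8 5 4 19 13 18 9
j=6: a[6]=8 ≤ 9 → i=3, swap a[3],a[6] → 3 2 7 8 22 16 14 5 4 19 13 18 9
j=7: a[7]=5 ≤ 9 → i=4, swap a[4],a[7] → 3 2 7 8 5 16 14 22 4 19 13 18 9
j=8: a[8]=4 ≤ 9 → i=5, swap a[5],a[8] → 3 2 7 8 5 4 14 22 16 19 13 18 9
j=9: a[9]=19 > 9 → no swap
j=10: a[10]=13 > 9 → no swap
j=11: a[11]=18 > 9 → no swap
final swap a[6],a[12] → 3 2 7 8 5 4 9 22 16 19 13 18 14; return 6
p = 6; k-1 = 6 == 6 ⇒ pivot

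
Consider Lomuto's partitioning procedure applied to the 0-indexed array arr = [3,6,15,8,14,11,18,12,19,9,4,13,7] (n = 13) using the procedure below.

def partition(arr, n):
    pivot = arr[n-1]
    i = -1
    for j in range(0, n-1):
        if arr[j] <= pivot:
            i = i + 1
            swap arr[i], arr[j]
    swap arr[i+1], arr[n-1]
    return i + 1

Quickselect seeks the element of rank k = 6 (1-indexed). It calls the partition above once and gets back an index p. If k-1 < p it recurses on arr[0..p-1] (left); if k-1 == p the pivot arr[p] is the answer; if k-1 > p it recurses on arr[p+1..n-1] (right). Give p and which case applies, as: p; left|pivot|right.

pivot = arr[12] = 7; i = -1
j=0: arr[0]=3 ≤ 7 → i=0, swap arr[0],arr[0] (no change) → [3,6,15,8,14,11,18,12,19,9,4,13,7]
j=1: arr[1]=6 ≤ 7 → i=1, swap arr[1],arr[1] (no change) → [3,6,15,8,14,11,18,12,19,9,4,13,7]
j=2: arr[2]=15 > 7 → no swap
j=3: arr[3]=8 > 7 → no swap
j=4: arr[4]=14 > 7 → no swap
j=5: arr[5]=11 > 7 → no swap
j=6: arr[6]=18 > 7 → no swap
j=7: arr[7]=12 > 7 → no swap
j=8: arr[8]=19 > 7 → no swap
j=9: arr[9]=9 > 7 → no swap
j=10: arr[10]=4 ≤ 7 → i=2, swap arr[2],arr[10] → [3,6,4,8,14,11,18,12,19,9,15,13,7]
j=11: arr[11]=13 > 7 → no swap
final swap arr[3],arr[12] → [3,6,4,7,14,11,18,12,19,9,15,13,8]; return 3
p = 3; k-1 = 5 > 3 ⇒ right

3; right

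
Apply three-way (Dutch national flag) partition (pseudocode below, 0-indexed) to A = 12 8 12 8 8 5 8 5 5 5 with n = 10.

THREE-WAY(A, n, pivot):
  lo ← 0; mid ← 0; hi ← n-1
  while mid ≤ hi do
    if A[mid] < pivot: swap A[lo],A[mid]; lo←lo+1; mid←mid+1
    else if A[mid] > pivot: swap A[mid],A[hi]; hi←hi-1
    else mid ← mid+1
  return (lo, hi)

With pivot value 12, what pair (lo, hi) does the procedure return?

lo=0 mid=0 hi=9
12=12: mid=1
8<12: swap(0,1), lo=1 mid=2 ⇒ 8 12 12 8 8 5 8 5 5 5
12=12: mid=3
8<12: swap(1,3), lo=2 mid=4 ⇒ 8 8 12 12 8 5 8 5 5 5
8<12: swap(2,4), lo=3 mid=5 ⇒ 8 8 8 12 12 5 8 5 5 5
5<12: swap(3,5), lo=4 mid=6 ⇒ 8 8 8 5 12 12 8 5 5 5
8<12: swap(4,6), lo=5 mid=7 ⇒ 8 8 8 5 8 12 12 5 5 5
5<12: swap(5,7), lo=6 mid=8 ⇒ 8 8 8 5 8 5 12 12 5 5
5<12: swap(6,8), lo=7 mid=9 ⇒ 8 8 8 5 8 5 5 12 12 5
5<12: swap(7,9), lo=8 mid=10 ⇒ 8 8 8 5 8 5 5 5 12 12
done. lo=8 hi=9; A=8 8 8 5 8 5 5 5 12 12

(8, 9)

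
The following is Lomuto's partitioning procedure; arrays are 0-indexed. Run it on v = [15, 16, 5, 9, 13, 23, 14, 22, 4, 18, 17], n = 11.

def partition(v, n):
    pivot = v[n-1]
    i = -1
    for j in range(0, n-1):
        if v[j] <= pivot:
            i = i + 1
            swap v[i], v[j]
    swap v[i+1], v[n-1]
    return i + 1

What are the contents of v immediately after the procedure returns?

pivot = v[10] = 17; i = -1
j=0: v[0]=15 ≤ 17 → i=0, swap v[0],v[0] (no change) → [15, 16, 5, 9, 13, 23, 14, 22, 4, 18, 17]
j=1: v[1]=16 ≤ 17 → i=1, swap v[1],v[1] (no change) → [15, 16, 5, 9, 13, 23, 14, 22, 4, 18, 17]
j=2: v[2]=5 ≤ 17 → i=2, swap v[2],v[2] (no change) → [15, 16, 5, 9, 13, 23, 14, 22, 4, 18, 17]
j=3: v[3]=9 ≤ 17 → i=3, swap v[3],v[3] (no change) → [15, 16, 5, 9, 13, 23, 14, 22, 4, 18, 17]
j=4: v[4]=13 ≤ 17 → i=4, swap v[4],v[4] (no change) → [15, 16, 5, 9, 13, 23, 14, 22, 4, 18, 17]
j=5: v[5]=23 > 17 → no swap
j=6: v[6]=14 ≤ 17 → i=5, swap v[5],v[6] → [15, 16, 5, 9, 13, 14, 23, 22, 4, 18, 17]
j=7: v[7]=22 > 17 → no swap
j=8: v[8]=4 ≤ 17 → i=6, swap v[6],v[8] → [15, 16, 5, 9, 13, 14, 4, 22, 23, 18, 17]
j=9: v[9]=18 > 17 → no swap
final swap v[7],v[10] → [15, 16, 5, 9, 13, 14, 4, 17, 23, 18, 22]; return 7

[15, 16, 5, 9, 13, 14, 4, 17, 23, 18, 22]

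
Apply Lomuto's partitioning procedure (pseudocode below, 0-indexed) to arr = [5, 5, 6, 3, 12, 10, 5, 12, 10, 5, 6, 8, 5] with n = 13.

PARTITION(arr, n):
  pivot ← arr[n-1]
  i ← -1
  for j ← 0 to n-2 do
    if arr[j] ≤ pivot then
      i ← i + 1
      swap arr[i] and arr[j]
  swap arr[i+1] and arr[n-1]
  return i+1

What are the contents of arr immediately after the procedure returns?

[5, 5, 3, 5, 5, 5, 6, 12, 10, 12, 6, 8, 10]

pivot = arr[12] = 5; i = -1
j=0: arr[0]=5 ≤ 5 → i=0, swap arr[0],arr[0] (no change) → [5, 5, 6, 3, 12, 10, 5, 12, 10, 5, 6, 8, 5]
j=1: arr[1]=5 ≤ 5 → i=1, swap arr[1],arr[1] (no change) → [5, 5, 6, 3, 12, 10, 5, 12, 10, 5, 6, 8, 5]
j=2: arr[2]=6 > 5 → no swap
j=3: arr[3]=3 ≤ 5 → i=2, swap arr[2],arr[3] → [5, 5, 3, 6, 12, 10, 5, 12, 10, 5, 6, 8, 5]
j=4: arr[4]=12 > 5 → no swap
j=5: arr[5]=10 > 5 → no swap
j=6: arr[6]=5 ≤ 5 → i=3, swap arr[3],arr[6] → [5, 5, 3, 5, 12, 10, 6, 12, 10, 5, 6, 8, 5]
j=7: arr[7]=12 > 5 → no swap
j=8: arr[8]=10 > 5 → no swap
j=9: arr[9]=5 ≤ 5 → i=4, swap arr[4],arr[9] → [5, 5, 3, 5, 5, 10, 6, 12, 10, 12, 6, 8, 5]
j=10: arr[10]=6 > 5 → no swap
j=11: arr[11]=8 > 5 → no swap
final swap arr[5],arr[12] → [5, 5, 3, 5, 5, 5, 6, 12, 10, 12, 6, 8, 10]; return 5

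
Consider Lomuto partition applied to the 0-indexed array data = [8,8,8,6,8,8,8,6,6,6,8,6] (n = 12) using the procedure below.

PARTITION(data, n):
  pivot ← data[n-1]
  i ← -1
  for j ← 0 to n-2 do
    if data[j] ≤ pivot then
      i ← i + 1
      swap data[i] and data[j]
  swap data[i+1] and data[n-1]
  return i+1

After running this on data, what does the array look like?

pivot=6, i=-1
j=0: 8>6, skip
j=1: 8>6, skip
j=2: 8>6, skip
j=3: 6≤6, i=0, swap(0,3) ⇒ [6,8,8,8,8,8,8,6,6,6,8,6]
j=4: 8>6, skip
j=5: 8>6, skip
j=6: 8>6, skip
j=7: 6≤6, i=1, swap(1,7) ⇒ [6,6,8,8,8,8,8,8,6,6,8,6]
j=8: 6≤6, i=2, swap(2,8) ⇒ [6,6,6,8,8,8,8,8,8,6,8,6]
j=9: 6≤6, i=3, swap(3,9) ⇒ [6,6,6,6,8,8,8,8,8,8,8,6]
j=10: 8>6, skip
swap(4,11) ⇒ [6,6,6,6,6,8,8,8,8,8,8,8]; return 4

[6,6,6,6,6,8,8,8,8,8,8,8]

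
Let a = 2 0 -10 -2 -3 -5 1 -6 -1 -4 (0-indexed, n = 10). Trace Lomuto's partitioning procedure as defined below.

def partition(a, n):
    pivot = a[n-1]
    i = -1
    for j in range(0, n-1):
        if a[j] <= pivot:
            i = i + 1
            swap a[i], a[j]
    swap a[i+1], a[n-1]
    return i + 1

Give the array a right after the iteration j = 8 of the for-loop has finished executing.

pivot = a[9] = -4; i = -1
j=0: a[0]=2 > -4 → no swap
j=1: a[1]=0 > -4 → no swap
j=2: a[2]=-10 ≤ -4 → i=0, swap a[0],a[2] → -10 0 2 -2 -3 -5 1 -6 -1 -4
j=3: a[3]=-2 > -4 → no swap
j=4: a[4]=-3 > -4 → no swap
j=5: a[5]=-5 ≤ -4 → i=1, swap a[1],a[5] → -10 -5 2 -2 -3 0 1 -6 -1 -4
j=6: a[6]=1 > -4 → no swap
j=7: a[7]=-6 ≤ -4 → i=2, swap a[2],a[7] → -10 -5 -6 -2 -3 0 1 2 -1 -4
j=8: a[8]=-1 > -4 → no swap
(after j=8) a = -10 -5 -6 -2 -3 0 1 2 -1 -4

-10 -5 -6 -2 -3 0 1 2 -1 -4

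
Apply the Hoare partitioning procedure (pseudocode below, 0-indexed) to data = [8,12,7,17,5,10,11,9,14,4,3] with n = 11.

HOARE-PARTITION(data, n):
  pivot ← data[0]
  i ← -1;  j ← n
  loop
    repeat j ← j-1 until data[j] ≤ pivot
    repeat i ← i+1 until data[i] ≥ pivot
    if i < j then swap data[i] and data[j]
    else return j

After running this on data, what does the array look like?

pivot=8
j stops at 10 (3), i stops at 0 (8); swap ⇒ [3,12,7,17,5,10,11,9,14,4,8]
j stops at 9 (4), i stops at 1 (12); swap ⇒ [3,4,7,17,5,10,11,9,14,12,8]
j stops at 4 (5), i stops at 3 (17); swap ⇒ [3,4,7,5,17,10,11,9,14,12,8]
j stops at 3, i stops at 4; i≥j ⇒ return 3. data=[3,4,7,5,17,10,11,9,14,12,8]

[3,4,7,5,17,10,11,9,14,12,8]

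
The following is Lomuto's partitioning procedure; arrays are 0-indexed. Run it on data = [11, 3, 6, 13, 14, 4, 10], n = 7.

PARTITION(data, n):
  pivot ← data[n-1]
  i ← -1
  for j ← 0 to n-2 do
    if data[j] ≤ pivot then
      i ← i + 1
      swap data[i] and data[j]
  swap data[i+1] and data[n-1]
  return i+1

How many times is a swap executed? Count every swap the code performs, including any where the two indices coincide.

4

pivot = data[6] = 10; i = -1
j=0: data[0]=11 > 10 → no swap
j=1: data[1]=3 ≤ 10 → i=0, swap data[0],data[1] → [3, 11, 6, 13, 14, 4, 10]
j=2: data[2]=6 ≤ 10 → i=1, swap data[1],data[2] → [3, 6, 11, 13, 14, 4, 10]
j=3: data[3]=13 > 10 → no swap
j=4: data[4]=14 > 10 → no swap
j=5: data[5]=4 ≤ 10 → i=2, swap data[2],data[5] → [3, 6, 4, 13, 14, 11, 10]
final swap data[3],data[6] → [3, 6, 4, 10, 14, 11, 13]; return 3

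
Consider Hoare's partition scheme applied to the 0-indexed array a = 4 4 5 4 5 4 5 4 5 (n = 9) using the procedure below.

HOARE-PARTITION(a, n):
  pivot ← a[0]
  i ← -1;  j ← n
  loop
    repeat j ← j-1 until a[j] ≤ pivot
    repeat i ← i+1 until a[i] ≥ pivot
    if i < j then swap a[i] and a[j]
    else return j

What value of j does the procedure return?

2

pivot = a[0] = 4; i = -1, j = 9
j→7 (a[7]=4≤4), i→0 (a[0]=4≥4); i<j, swap → 4 4 5 4 5 4 5 4 5
j→5 (a[5]=4≤4), i→1 (a[1]=4≥4); i<j, swap → 4 4 5 4 5 4 5 4 5
j→3 (a[3]=4≤4), i→2 (a[2]=5≥4); i<j, swap → 4 4 4 5 5 4 5 4 5
j→2, i→3; i≥j, return j=2. a = 4 4 4 5 5 4 5 4 5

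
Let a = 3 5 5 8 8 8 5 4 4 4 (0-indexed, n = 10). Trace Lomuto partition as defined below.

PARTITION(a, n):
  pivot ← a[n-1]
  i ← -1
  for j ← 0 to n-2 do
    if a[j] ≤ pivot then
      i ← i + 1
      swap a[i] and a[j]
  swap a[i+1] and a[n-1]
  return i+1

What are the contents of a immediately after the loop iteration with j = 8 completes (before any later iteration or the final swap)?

3 4 4 8 8 8 5 5 5 4

pivot = a[9] = 4; i = -1
j=0: a[0]=3 ≤ 4 → i=0, swap a[0],a[0] (no change) → 3 5 5 8 8 8 5 4 4 4
j=1: a[1]=5 > 4 → no swap
j=2: a[2]=5 > 4 → no swap
j=3: a[3]=8 > 4 → no swap
j=4: a[4]=8 > 4 → no swap
j=5: a[5]=8 > 4 → no swap
j=6: a[6]=5 > 4 → no swap
j=7: a[7]=4 ≤ 4 → i=1, swap a[1],a[7] → 3 4 5 8 8 8 5 5 4 4
j=8: a[8]=4 ≤ 4 → i=2, swap a[2],a[8] → 3 4 4 8 8 8 5 5 5 4
(after j=8) a = 3 4 4 8 8 8 5 5 5 4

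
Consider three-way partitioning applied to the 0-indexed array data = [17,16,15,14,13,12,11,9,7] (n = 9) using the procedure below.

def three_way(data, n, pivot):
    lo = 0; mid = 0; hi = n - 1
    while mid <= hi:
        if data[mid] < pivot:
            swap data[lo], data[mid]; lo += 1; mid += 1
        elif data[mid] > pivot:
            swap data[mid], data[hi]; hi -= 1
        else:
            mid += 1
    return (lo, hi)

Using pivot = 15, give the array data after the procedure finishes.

[7,9,14,13,12,11,15,16,17]

pivot = 15; lo=0, mid=0, hi=8
data[mid]=17>15: swap data[0],data[8]; hi=7 → [7,16,15,14,13,12,11,9,17]
data[mid]=7<15: swap data[0],data[0]; lo=1,mid=1 → [7,16,15,14,13,12,11,9,17]
data[mid]=16>15: swap data[1],data[7]; hi=6 → [7,9,15,14,13,12,11,16,17]
data[mid]=9<15: swap data[1],data[1]; lo=2,mid=2 → [7,9,15,14,13,12,11,16,17]
data[mid]=15=15: mid=3
data[mid]=14<15: swap data[2],data[3]; lo=3,mid=4 → [7,9,14,15,13,12,11,16,17]
data[mid]=13<15: swap data[3],data[4]; lo=4,mid=5 → [7,9,14,13,15,12,11,16,17]
data[mid]=12<15: swap data[4],data[5]; lo=5,mid=6 → [7,9,14,13,12,15,11,16,17]
data[mid]=11<15: swap data[5],data[6]; lo=6,mid=7 → [7,9,14,13,12,11,15,16,17]
end: lo=6, hi=6; data = [7,9,14,13,12,11,15,16,17]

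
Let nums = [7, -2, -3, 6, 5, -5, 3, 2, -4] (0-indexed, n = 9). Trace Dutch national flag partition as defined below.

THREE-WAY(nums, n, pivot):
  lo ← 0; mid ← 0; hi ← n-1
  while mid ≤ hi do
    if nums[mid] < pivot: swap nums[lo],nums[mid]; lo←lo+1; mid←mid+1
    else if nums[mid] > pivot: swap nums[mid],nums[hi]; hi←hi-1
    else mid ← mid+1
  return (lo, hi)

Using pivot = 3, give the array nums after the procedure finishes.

[-4, -2, -3, 2, -5, 3, 5, 6, 7]

lo=0 mid=0 hi=8
7>3: swap(0,8), hi=7 ⇒ [-4, -2, -3, 6, 5, -5, 3, 2, 7]
-4<3: swap(0,0), lo=1 mid=1 ⇒ [-4, -2, -3, 6, 5, -5, 3, 2, 7]
-2<3: swap(1,1), lo=2 mid=2 ⇒ [-4, -2, -3, 6, 5, -5, 3, 2, 7]
-3<3: swap(2,2), lo=3 mid=3 ⇒ [-4, -2, -3, 6, 5, -5, 3, 2, 7]
6>3: swap(3,7), hi=6 ⇒ [-4, -2, -3, 2, 5, -5, 3, 6, 7]
2<3: swap(3,3), lo=4 mid=4 ⇒ [-4, -2, -3, 2, 5, -5, 3, 6, 7]
5>3: swap(4,6), hi=5 ⇒ [-4, -2, -3, 2, 3, -5, 5, 6, 7]
3=3: mid=5
-5<3: swap(4,5), lo=5 mid=6 ⇒ [-4, -2, -3, 2, -5, 3, 5, 6, 7]
done. lo=5 hi=5; nums=[-4, -2, -3, 2, -5, 3, 5, 6, 7]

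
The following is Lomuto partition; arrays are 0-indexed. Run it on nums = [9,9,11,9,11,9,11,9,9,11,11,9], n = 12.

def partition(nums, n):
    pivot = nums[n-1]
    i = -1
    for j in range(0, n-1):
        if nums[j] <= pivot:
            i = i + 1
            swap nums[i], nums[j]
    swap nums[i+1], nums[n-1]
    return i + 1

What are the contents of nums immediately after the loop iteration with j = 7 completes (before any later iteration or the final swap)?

[9,9,9,9,9,11,11,11,9,11,11,9]

pivot=9, i=-1
j=0: 9≤9, i=0, swap(0,0) ⇒ [9,9,11,9,11,9,11,9,9,11,11,9]
j=1: 9≤9, i=1, swap(1,1) ⇒ [9,9,11,9,11,9,11,9,9,11,11,9]
j=2: 11>9, skip
j=3: 9≤9, i=2, swap(2,3) ⇒ [9,9,9,11,11,9,11,9,9,11,11,9]
j=4: 11>9, skip
j=5: 9≤9, i=3, swap(3,5) ⇒ [9,9,9,9,11,11,11,9,9,11,11,9]
j=6: 11>9, skip
j=7: 9≤9, i=4, swap(4,7) ⇒ [9,9,9,9,9,11,11,11,9,11,11,9]
(after j=7) nums = [9,9,9,9,9,11,11,11,9,11,11,9]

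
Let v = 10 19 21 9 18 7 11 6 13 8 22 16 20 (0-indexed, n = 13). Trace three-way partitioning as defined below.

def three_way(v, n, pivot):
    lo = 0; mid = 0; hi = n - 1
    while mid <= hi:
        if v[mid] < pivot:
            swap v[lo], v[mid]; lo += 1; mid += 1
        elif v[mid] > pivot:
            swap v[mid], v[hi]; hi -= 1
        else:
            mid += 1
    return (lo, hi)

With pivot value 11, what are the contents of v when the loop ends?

pivot = 11; lo=0, mid=0, hi=12
v[mid]=10<11: swap v[0],v[0]; lo=1,mid=1 → 10 19 21 9 18 7 11 6 13 8 22 16 20
v[mid]=19>11: swap v[1],v[12]; hi=11 → 10 20 21 9 18 7 11 6 13 8 22 16 19
v[mid]=20>11: swap v[1],v[11]; hi=10 → 10 16 21 9 18 7 11 6 13 8 22 20 19
v[mid]=16>11: swap v[1],v[10]; hi=9 → 10 22 21 9 18 7 11 6 13 8 16 20 19
v[mid]=22>11: swap v[1],v[9]; hi=8 → 10 8 21 9 18 7 11 6 13 22 16 20 19
v[mid]=8<11: swap v[1],v[1]; lo=2,mid=2 → 10 8 21 9 18 7 11 6 13 22 16 20 19
v[mid]=21>11: swap v[2],v[8]; hi=7 → 10 8 13 9 18 7 11 6 21 22 16 20 19
v[mid]=13>11: swap v[2],v[7]; hi=6 → 10 8 6 9 18 7 11 13 21 22 16 20 19
v[mid]=6<11: swap v[2],v[2]; lo=3,mid=3 → 10 8 6 9 18 7 11 13 21 22 16 20 19
v[mid]=9<11: swap v[3],v[3]; lo=4,mid=4 → 10 8 6 9 18 7 11 13 21 22 16 20 19
v[mid]=18>11: swap v[4],v[6]; hi=5 → 10 8 6 9 11 7 18 13 21 22 16 20 19
v[mid]=11=11: mid=5
v[mid]=7<11: swap v[4],v[5]; lo=5,mid=6 → 10 8 6 9 7 11 18 13 21 22 16 20 19
end: lo=5, hi=5; v = 10 8 6 9 7 11 18 13 21 22 16 20 19

10 8 6 9 7 11 18 13 21 22 16 20 19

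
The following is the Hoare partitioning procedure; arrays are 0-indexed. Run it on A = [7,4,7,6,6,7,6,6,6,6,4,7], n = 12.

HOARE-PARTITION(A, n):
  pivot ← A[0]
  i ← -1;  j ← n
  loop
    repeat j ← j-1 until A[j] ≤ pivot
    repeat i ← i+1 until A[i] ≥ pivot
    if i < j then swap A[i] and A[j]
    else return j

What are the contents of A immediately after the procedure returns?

[7,4,4,6,6,6,6,6,6,7,7,7]

pivot = A[0] = 7; i = -1, j = 12
j→11 (A[11]=7≤7), i→0 (A[0]=7≥7); i<j, swap → [7,4,7,6,6,7,6,6,6,6,4,7]
j→10 (A[10]=4≤7), i→2 (A[2]=7≥7); i<j, swap → [7,4,4,6,6,7,6,6,6,6,7,7]
j→9 (A[9]=6≤7), i→5 (A[5]=7≥7); i<j, swap → [7,4,4,6,6,6,6,6,6,7,7,7]
j→8, i→9; i≥j, return j=8. A = [7,4,4,6,6,6,6,6,6,7,7,7]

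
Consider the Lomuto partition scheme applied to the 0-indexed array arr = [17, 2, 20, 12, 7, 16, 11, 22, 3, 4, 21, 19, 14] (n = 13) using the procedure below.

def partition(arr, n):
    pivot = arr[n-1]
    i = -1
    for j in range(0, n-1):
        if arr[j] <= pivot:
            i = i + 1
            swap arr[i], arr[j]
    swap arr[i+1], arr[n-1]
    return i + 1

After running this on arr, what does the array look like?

pivot=14, i=-1
j=0: 17>14, skip
j=1: 2≤14, i=0, swap(0,1) ⇒ [2, 17, 20, 12, 7, 16, 11, 22, 3, 4, 21, 19, 14]
j=2: 20>14, skip
j=3: 12≤14, i=1, swap(1,3) ⇒ [2, 12, 20, 17, 7, 16, 11, 22, 3, 4, 21, 19, 14]
j=4: 7≤14, i=2, swap(2,4) ⇒ [2, 12, 7, 17, 20, 16, 11, 22, 3, 4, 21, 19, 14]
j=5: 16>14, skip
j=6: 11≤14, i=3, swap(3,6) ⇒ [2, 12, 7, 11, 20, 16, 17, 22, 3, 4, 21, 19, 14]
j=7: 22>14, skip
j=8: 3≤14, i=4, swap(4,8) ⇒ [2, 12, 7, 11, 3, 16, 17, 22, 20, 4, 21, 19, 14]
j=9: 4≤14, i=5, swap(5,9) ⇒ [2, 12, 7, 11, 3, 4, 17, 22, 20, 16, 21, 19, 14]
j=10: 21>14, skip
j=11: 19>14, skip
swap(6,12) ⇒ [2, 12, 7, 11, 3, 4, 14, 22, 20, 16, 21, 19, 17]; return 6

[2, 12, 7, 11, 3, 4, 14, 22, 20, 16, 21, 19, 17]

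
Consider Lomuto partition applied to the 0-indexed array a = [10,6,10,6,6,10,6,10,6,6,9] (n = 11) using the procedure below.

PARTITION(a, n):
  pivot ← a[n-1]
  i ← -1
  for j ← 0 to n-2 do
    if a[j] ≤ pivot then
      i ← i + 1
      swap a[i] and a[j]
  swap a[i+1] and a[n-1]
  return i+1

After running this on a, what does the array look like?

pivot = a[10] = 9; i = -1
j=0: a[0]=10 > 9 → no swap
j=1: a[1]=6 ≤ 9 → i=0, swap a[0],a[1] → [6,10,10,6,6,10,6,10,6,6,9]
j=2: a[2]=10 > 9 → no swap
j=3: a[3]=6 ≤ 9 → i=1, swap a[1],a[3] → [6,6,10,10,6,10,6,10,6,6,9]
j=4: a[4]=6 ≤ 9 → i=2, swap a[2],a[4] → [6,6,6,10,10,10,6,10,6,6,9]
j=5: a[5]=10 > 9 → no swap
j=6: a[6]=6 ≤ 9 → i=3, swap a[3],a[6] → [6,6,6,6,10,10,10,10,6,6,9]
j=7: a[7]=10 > 9 → no swap
j=8: a[8]=6 ≤ 9 → i=4, swap a[4],a[8] → [6,6,6,6,6,10,10,10,10,6,9]
j=9: a[9]=6 ≤ 9 → i=5, swap a[5],a[9] → [6,6,6,6,6,6,10,10,10,10,9]
final swap a[6],a[10] → [6,6,6,6,6,6,9,10,10,10,10]; return 6

[6,6,6,6,6,6,9,10,10,10,10]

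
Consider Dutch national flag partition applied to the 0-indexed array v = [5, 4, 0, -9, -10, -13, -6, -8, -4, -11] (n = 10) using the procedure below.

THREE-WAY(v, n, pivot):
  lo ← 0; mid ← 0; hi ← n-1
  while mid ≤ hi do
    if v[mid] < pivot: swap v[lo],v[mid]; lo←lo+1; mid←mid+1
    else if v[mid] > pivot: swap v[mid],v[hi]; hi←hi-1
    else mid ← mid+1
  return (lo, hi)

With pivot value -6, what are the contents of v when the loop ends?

[-11, -8, -9, -10, -13, -6, 0, -4, 4, 5]

pivot = -6; lo=0, mid=0, hi=9
v[mid]=5>-6: swap v[0],v[9]; hi=8 → [-11, 4, 0, -9, -10, -13, -6, -8, -4, 5]
v[mid]=-11<-6: swap v[0],v[0]; lo=1,mid=1 → [-11, 4, 0, -9, -10, -13, -6, -8, -4, 5]
v[mid]=4>-6: swap v[1],v[8]; hi=7 → [-11, -4, 0, -9, -10, -13, -6, -8, 4, 5]
v[mid]=-4>-6: swap v[1],v[7]; hi=6 → [-11, -8, 0, -9, -10, -13, -6, -4, 4, 5]
v[mid]=-8<-6: swap v[1],v[1]; lo=2,mid=2 → [-11, -8, 0, -9, -10, -13, -6, -4, 4, 5]
v[mid]=0>-6: swap v[2],v[6]; hi=5 → [-11, -8, -6, -9, -10, -13, 0, -4, 4, 5]
v[mid]=-6=-6: mid=3
v[mid]=-9<-6: swap v[2],v[3]; lo=3,mid=4 → [-11, -8, -9, -6, -10, -13, 0, -4, 4, 5]
v[mid]=-10<-6: swap v[3],v[4]; lo=4,mid=5 → [-11, -8, -9, -10, -6, -13, 0, -4, 4, 5]
v[mid]=-13<-6: swap v[4],v[5]; lo=5,mid=6 → [-11, -8, -9, -10, -13, -6, 0, -4, 4, 5]
end: lo=5, hi=5; v = [-11, -8, -9, -10, -13, -6, 0, -4, 4, 5]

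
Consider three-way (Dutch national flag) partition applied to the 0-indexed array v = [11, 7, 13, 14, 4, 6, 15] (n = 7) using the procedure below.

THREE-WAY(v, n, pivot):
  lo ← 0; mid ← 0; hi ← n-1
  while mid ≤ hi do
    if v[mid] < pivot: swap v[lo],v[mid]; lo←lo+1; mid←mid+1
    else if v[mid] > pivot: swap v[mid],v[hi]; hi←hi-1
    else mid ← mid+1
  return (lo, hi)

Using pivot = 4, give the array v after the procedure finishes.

lo=0 mid=0 hi=6
11>4: swap(0,6), hi=5 ⇒ [15, 7, 13, 14, 4, 6, 11]
15>4: swap(0,5), hi=4 ⇒ [6, 7, 13, 14, 4, 15, 11]
6>4: swap(0,4), hi=3 ⇒ [4, 7, 13, 14, 6, 15, 11]
4=4: mid=1
7>4: swap(1,3), hi=2 ⇒ [4, 14, 13, 7, 6, 15, 11]
14>4: swap(1,2), hi=1 ⇒ [4, 13, 14, 7, 6, 15, 11]
13>4: swap(1,1), hi=0 ⇒ [4, 13, 14, 7, 6, 15, 11]
done. lo=0 hi=0; v=[4, 13, 14, 7, 6, 15, 11]

[4, 13, 14, 7, 6, 15, 11]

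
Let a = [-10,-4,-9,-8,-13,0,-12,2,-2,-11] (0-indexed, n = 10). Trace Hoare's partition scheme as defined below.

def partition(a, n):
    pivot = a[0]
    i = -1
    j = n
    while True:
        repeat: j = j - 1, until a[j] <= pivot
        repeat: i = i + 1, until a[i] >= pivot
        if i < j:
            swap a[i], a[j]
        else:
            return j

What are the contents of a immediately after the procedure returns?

[-11,-12,-13,-8,-9,0,-4,2,-2,-10]

pivot=-10
j stops at 9 (-11), i stops at 0 (-10); swap ⇒ [-11,-4,-9,-8,-13,0,-12,2,-2,-10]
j stops at 6 (-12), i stops at 1 (-4); swap ⇒ [-11,-12,-9,-8,-13,0,-4,2,-2,-10]
j stops at 4 (-13), i stops at 2 (-9); swap ⇒ [-11,-12,-13,-8,-9,0,-4,2,-2,-10]
j stops at 2, i stops at 3; i≥j ⇒ return 2. a=[-11,-12,-13,-8,-9,0,-4,2,-2,-10]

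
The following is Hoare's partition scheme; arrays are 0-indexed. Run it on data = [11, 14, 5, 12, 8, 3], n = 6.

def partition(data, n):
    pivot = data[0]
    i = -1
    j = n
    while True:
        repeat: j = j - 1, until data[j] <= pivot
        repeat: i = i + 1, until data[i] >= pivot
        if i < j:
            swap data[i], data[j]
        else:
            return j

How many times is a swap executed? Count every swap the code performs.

2

pivot = data[0] = 11; i = -1, j = 6
j→5 (data[5]=3≤11), i→0 (data[0]=11≥11); i<j, swap → [3, 14, 5, 12, 8, 11]
j→4 (data[4]=8≤11), i→1 (data[1]=14≥11); i<j, swap → [3, 8, 5, 12, 14, 11]
j→2, i→3; i≥j, return j=2. data = [3, 8, 5, 12, 14, 11]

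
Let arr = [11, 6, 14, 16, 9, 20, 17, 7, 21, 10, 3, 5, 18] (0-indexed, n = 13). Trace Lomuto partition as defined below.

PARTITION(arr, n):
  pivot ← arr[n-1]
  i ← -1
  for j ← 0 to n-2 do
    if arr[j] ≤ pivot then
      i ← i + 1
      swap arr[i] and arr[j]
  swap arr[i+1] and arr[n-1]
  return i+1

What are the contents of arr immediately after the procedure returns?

pivot=18, i=-1
j=0: 11≤18, i=0, swap(0,0) ⇒ [11, 6, 14, 16, 9, 20, 17, 7, 21, 10, 3, 5, 18]
j=1: 6≤18, i=1, swap(1,1) ⇒ [11, 6, 14, 16, 9, 20, 17, 7, 21, 10, 3, 5, 18]
j=2: 14≤18, i=2, swap(2,2) ⇒ [11, 6, 14, 16, 9, 20, 17, 7, 21, 10, 3, 5, 18]
j=3: 16≤18, i=3, swap(3,3) ⇒ [11, 6, 14, 16, 9, 20, 17, 7, 21, 10, 3, 5, 18]
j=4: 9≤18, i=4, swap(4,4) ⇒ [11, 6, 14, 16, 9, 20, 17, 7, 21, 10, 3, 5, 18]
j=5: 20>18, skip
j=6: 17≤18, i=5, swap(5,6) ⇒ [11, 6, 14, 16, 9, 17, 20, 7, 21, 10, 3, 5, 18]
j=7: 7≤18, i=6, swap(6,7) ⇒ [11, 6, 14, 16, 9, 17, 7, 20, 21, 10, 3, 5, 18]
j=8: 21>18, skip
j=9: 10≤18, i=7, swap(7,9) ⇒ [11, 6, 14, 16, 9, 17, 7, 10, 21, 20, 3, 5, 18]
j=10: 3≤18, i=8, swap(8,10) ⇒ [11, 6, 14, 16, 9, 17, 7, 10, 3, 20, 21, 5, 18]
j=11: 5≤18, i=9, swap(9,11) ⇒ [11, 6, 14, 16, 9, 17, 7, 10, 3, 5, 21, 20, 18]
swap(10,12) ⇒ [11, 6, 14, 16, 9, 17, 7, 10, 3, 5, 18, 20, 21]; return 10

[11, 6, 14, 16, 9, 17, 7, 10, 3, 5, 18, 20, 21]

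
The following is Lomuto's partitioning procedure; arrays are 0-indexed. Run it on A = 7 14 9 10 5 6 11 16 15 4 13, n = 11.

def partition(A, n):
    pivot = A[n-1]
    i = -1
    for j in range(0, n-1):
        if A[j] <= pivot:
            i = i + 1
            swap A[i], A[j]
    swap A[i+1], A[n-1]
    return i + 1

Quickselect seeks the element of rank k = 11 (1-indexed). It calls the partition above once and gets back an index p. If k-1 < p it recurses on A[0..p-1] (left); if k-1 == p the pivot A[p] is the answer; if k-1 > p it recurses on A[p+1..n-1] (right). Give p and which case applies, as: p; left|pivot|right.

pivot = A[10] = 13; i = -1
j=0: A[0]=7 ≤ 13 → i=0, swap A[0],A[0] (no change) → 7 14 9 10 5 6 11 16 15 4 13
j=1: A[1]=14 > 13 → no swap
j=2: A[2]=9 ≤ 13 → i=1, swap A[1],A[2] → 7 9 14 10 5 6 11 16 15 4 13
j=3: A[3]=10 ≤ 13 → i=2, swap A[2],A[3] → 7 9 10 14 5 6 11 16 15 4 13
j=4: A[4]=5 ≤ 13 → i=3, swap A[3],A[4] → 7 9 10 5 14 6 11 16 15 4 13
j=5: A[5]=6 ≤ 13 → i=4, swap A[4],A[5] → 7 9 10 5 6 14 11 16 15 4 13
j=6: A[6]=11 ≤ 13 → i=5, swap A[5],A[6] → 7 9 10 5 6 11 14 16 15 4 13
j=7: A[7]=16 > 13 → no swap
j=8: A[8]=15 > 13 → no swap
j=9: A[9]=4 ≤ 13 → i=6, swap A[6],A[9] → 7 9 10 5 6 11 4 16 15 14 13
final swap A[7],A[10] → 7 9 10 5 6 11 4 13 15 14 16; return 7
p = 7; k-1 = 10 > 7 ⇒ right

7; right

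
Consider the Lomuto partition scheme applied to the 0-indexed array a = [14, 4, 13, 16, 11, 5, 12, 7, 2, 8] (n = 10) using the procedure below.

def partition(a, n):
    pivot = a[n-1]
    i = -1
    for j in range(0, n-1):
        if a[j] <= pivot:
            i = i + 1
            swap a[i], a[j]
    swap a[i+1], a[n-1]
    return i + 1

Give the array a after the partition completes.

[4, 5, 7, 2, 8, 14, 12, 13, 16, 11]

pivot = a[9] = 8; i = -1
j=0: a[0]=14 > 8 → no swap
j=1: a[1]=4 ≤ 8 → i=0, swap a[0],a[1] → [4, 14, 13, 16, 11, 5, 12, 7, 2, 8]
j=2: a[2]=13 > 8 → no swap
j=3: a[3]=16 > 8 → no swap
j=4: a[4]=11 > 8 → no swap
j=5: a[5]=5 ≤ 8 → i=1, swap a[1],a[5] → [4, 5, 13, 16, 11, 14, 12, 7, 2, 8]
j=6: a[6]=12 > 8 → no swap
j=7: a[7]=7 ≤ 8 → i=2, swap a[2],a[7] → [4, 5, 7, 16, 11, 14, 12, 13, 2, 8]
j=8: a[8]=2 ≤ 8 → i=3, swap a[3],a[8] → [4, 5, 7, 2, 11, 14, 12, 13, 16, 8]
final swap a[4],a[9] → [4, 5, 7, 2, 8, 14, 12, 13, 16, 11]; return 4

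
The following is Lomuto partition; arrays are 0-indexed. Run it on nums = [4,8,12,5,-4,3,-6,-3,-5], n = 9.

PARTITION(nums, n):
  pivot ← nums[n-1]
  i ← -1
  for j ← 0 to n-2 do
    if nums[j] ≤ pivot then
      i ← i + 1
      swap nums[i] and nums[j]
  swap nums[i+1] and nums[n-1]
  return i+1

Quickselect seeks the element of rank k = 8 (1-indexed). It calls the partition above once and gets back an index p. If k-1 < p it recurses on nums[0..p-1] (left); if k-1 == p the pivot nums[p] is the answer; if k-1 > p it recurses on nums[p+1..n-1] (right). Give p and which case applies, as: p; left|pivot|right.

1; right

pivot=-5, i=-1
j=0: 4>-5, skip
j=1: 8>-5, skip
j=2: 12>-5, skip
j=3: 5>-5, skip
j=4: -4>-5, skip
j=5: 3>-5, skip
j=6: -6≤-5, i=0, swap(0,6) ⇒ [-6,8,12,5,-4,3,4,-3,-5]
j=7: -3>-5, skip
swap(1,8) ⇒ [-6,-5,12,5,-4,3,4,-3,8]; return 1
p = 1; k-1 = 7 > 1 ⇒ right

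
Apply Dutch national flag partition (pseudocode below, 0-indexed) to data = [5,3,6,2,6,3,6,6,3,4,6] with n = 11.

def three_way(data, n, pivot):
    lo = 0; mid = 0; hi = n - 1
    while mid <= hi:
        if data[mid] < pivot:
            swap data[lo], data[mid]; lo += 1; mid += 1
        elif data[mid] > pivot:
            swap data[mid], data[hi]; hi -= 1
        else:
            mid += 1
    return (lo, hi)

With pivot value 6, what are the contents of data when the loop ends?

lo=0 mid=0 hi=10
5<6: swap(0,0), lo=1 mid=1 ⇒ [5,3,6,2,6,3,6,6,3,4,6]
3<6: swap(1,1), lo=2 mid=2 ⇒ [5,3,6,2,6,3,6,6,3,4,6]
6=6: mid=3
2<6: swap(2,3), lo=3 mid=4 ⇒ [5,3,2,6,6,3,6,6,3,4,6]
6=6: mid=5
3<6: swap(3,5), lo=4 mid=6 ⇒ [5,3,2,3,6,6,6,6,3,4,6]
6=6: mid=7
6=6: mid=8
3<6: swap(4,8), lo=5 mid=9 ⇒ [5,3,2,3,3,6,6,6,6,4,6]
4<6: swap(5,9), lo=6 mid=10 ⇒ [5,3,2,3,3,4,6,6,6,6,6]
6=6: mid=11
done. lo=6 hi=10; data=[5,3,2,3,3,4,6,6,6,6,6]

[5,3,2,3,3,4,6,6,6,6,6]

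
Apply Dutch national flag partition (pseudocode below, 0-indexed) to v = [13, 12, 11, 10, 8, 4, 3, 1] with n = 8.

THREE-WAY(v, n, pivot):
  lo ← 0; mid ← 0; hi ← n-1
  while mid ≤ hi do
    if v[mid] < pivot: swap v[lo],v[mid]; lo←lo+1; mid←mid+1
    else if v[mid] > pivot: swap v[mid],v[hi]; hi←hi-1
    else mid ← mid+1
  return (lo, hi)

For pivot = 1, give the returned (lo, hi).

pivot = 1; lo=0, mid=0, hi=7
v[mid]=13>1: swap v[0],v[7]; hi=6 → [1, 12, 11, 10, 8, 4, 3, 13]
v[mid]=1=1: mid=1
v[mid]=12>1: swap v[1],v[6]; hi=5 → [1, 3, 11, 10, 8, 4, 12, 13]
v[mid]=3>1: swap v[1],v[5]; hi=4 → [1, 4, 11, 10, 8, 3, 12, 13]
v[mid]=4>1: swap v[1],v[4]; hi=3 → [1, 8, 11, 10, 4, 3, 12, 13]
v[mid]=8>1: swap v[1],v[3]; hi=2 → [1, 10, 11, 8, 4, 3, 12, 13]
v[mid]=10>1: swap v[1],v[2]; hi=1 → [1, 11, 10, 8, 4, 3, 12, 13]
v[mid]=11>1: swap v[1],v[1]; hi=0 → [1, 11, 10, 8, 4, 3, 12, 13]
end: lo=0, hi=0; v = [1, 11, 10, 8, 4, 3, 12, 13]

(0, 0)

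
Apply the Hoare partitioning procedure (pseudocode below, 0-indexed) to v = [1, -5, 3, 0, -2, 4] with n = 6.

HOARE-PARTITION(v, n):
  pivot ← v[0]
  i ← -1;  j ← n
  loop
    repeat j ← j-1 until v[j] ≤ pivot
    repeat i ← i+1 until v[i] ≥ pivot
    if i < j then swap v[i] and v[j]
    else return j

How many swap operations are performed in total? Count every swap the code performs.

2

pivot=1
j stops at 4 (-2), i stops at 0 (1); swap ⇒ [-2, -5, 3, 0, 1, 4]
j stops at 3 (0), i stops at 2 (3); swap ⇒ [-2, -5, 0, 3, 1, 4]
j stops at 2, i stops at 3; i≥j ⇒ return 2. v=[-2, -5, 0, 3, 1, 4]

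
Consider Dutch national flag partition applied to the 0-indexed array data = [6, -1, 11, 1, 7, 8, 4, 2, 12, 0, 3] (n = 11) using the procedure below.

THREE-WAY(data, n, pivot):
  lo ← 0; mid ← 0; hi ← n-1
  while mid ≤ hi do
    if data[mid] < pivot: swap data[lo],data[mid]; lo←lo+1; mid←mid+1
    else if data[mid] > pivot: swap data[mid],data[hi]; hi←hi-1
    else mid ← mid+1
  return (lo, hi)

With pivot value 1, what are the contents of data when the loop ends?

lo=0 mid=0 hi=10
6>1: swap(0,10), hi=9 ⇒ [3, -1, 11, 1, 7, 8, 4, 2, 12, 0, 6]
3>1: swap(0,9), hi=8 ⇒ [0, -1, 11, 1, 7, 8, 4, 2, 12, 3, 6]
0<1: swap(0,0), lo=1 mid=1 ⇒ [0, -1, 11, 1, 7, 8, 4, 2, 12, 3, 6]
-1<1: swap(1,1), lo=2 mid=2 ⇒ [0, -1, 11, 1, 7, 8, 4, 2, 12, 3, 6]
11>1: swap(2,8), hi=7 ⇒ [0, -1, 12, 1, 7, 8, 4, 2, 11, 3, 6]
12>1: swap(2,7), hi=6 ⇒ [0, -1, 2, 1, 7, 8, 4, 12, 11, 3, 6]
2>1: swap(2,6), hi=5 ⇒ [0, -1, 4, 1, 7, 8, 2, 12, 11, 3, 6]
4>1: swap(2,5), hi=4 ⇒ [0, -1, 8, 1, 7, 4, 2, 12, 11, 3, 6]
8>1: swap(2,4), hi=3 ⇒ [0, -1, 7, 1, 8, 4, 2, 12, 11, 3, 6]
7>1: swap(2,3), hi=2 ⇒ [0, -1, 1, 7, 8, 4, 2, 12, 11, 3, 6]
1=1: mid=3
done. lo=2 hi=2; data=[0, -1, 1, 7, 8, 4, 2, 12, 11, 3, 6]

[0, -1, 1, 7, 8, 4, 2, 12, 11, 3, 6]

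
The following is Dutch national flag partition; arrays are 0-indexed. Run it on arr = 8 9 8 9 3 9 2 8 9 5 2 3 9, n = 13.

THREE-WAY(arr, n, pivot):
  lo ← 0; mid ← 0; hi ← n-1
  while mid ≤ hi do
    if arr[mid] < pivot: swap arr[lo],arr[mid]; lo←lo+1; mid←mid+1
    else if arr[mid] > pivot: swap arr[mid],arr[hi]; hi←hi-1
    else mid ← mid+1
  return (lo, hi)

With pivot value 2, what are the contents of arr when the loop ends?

pivot = 2; lo=0, mid=0, hi=12
arr[mid]=8>2: swap arr[0],arr[12]; hi=11 → 9 9 8 9 3 9 2 8 9 5 2 3 8
arr[mid]=9>2: swap arr[0],arr[11]; hi=10 → 3 9 8 9 3 9 2 8 9 5 2 9 8
arr[mid]=3>2: swap arr[0],arr[10]; hi=9 → 2 9 8 9 3 9 2 8 9 5 3 9 8
arr[mid]=2=2: mid=1
arr[mid]=9>2: swap arr[1],arr[9]; hi=8 → 2 5 8 9 3 9 2 8 9 9 3 9 8
arr[mid]=5>2: swap arr[1],arr[8]; hi=7 → 2 9 8 9 3 9 2 8 5 9 3 9 8
arr[mid]=9>2: swap arr[1],arr[7]; hi=6 → 2 8 8 9 3 9 2 9 5 9 3 9 8
arr[mid]=8>2: swap arr[1],arr[6]; hi=5 → 2 2 8 9 3 9 8 9 5 9 3 9 8
arr[mid]=2=2: mid=2
arr[mid]=8>2: swap arr[2],arr[5]; hi=4 → 2 2 9 9 3 8 8 9 5 9 3 9 8
arr[mid]=9>2: swap arr[2],arr[4]; hi=3 → 2 2 3 9 9 8 8 9 5 9 3 9 8
arr[mid]=3>2: swap arr[2],arr[3]; hi=2 → 2 2 9 3 9 8 8 9 5 9 3 9 8
arr[mid]=9>2: swap arr[2],arr[2]; hi=1 → 2 2 9 3 9 8 8 9 5 9 3 9 8
end: lo=0, hi=1; arr = 2 2 9 3 9 8 8 9 5 9 3 9 8

2 2 9 3 9 8 8 9 5 9 3 9 8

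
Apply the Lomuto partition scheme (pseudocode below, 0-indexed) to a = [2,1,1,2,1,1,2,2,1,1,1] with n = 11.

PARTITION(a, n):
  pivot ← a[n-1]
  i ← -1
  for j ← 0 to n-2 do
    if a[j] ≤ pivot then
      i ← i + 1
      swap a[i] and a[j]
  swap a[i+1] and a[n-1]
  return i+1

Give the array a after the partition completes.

pivot = a[10] = 1; i = -1
j=0: a[0]=2 > 1 → no swap
j=1: a[1]=1 ≤ 1 → i=0, swap a[0],a[1] → [1,2,1,2,1,1,2,2,1,1,1]
j=2: a[2]=1 ≤ 1 → i=1, swap a[1],a[2] → [1,1,2,2,1,1,2,2,1,1,1]
j=3: a[3]=2 > 1 → no swap
j=4: a[4]=1 ≤ 1 → i=2, swap a[2],a[4] → [1,1,1,2,2,1,2,2,1,1,1]
j=5: a[5]=1 ≤ 1 → i=3, swap a[3],a[5] → [1,1,1,1,2,2,2,2,1,1,1]
j=6: a[6]=2 > 1 → no swap
j=7: a[7]=2 > 1 → no swap
j=8: a[8]=1 ≤ 1 → i=4, swap a[4],a[8] → [1,1,1,1,1,2,2,2,2,1,1]
j=9: a[9]=1 ≤ 1 → i=5, swap a[5],a[9] → [1,1,1,1,1,1,2,2,2,2,1]
final swap a[6],a[10] → [1,1,1,1,1,1,1,2,2,2,2]; return 6

[1,1,1,1,1,1,1,2,2,2,2]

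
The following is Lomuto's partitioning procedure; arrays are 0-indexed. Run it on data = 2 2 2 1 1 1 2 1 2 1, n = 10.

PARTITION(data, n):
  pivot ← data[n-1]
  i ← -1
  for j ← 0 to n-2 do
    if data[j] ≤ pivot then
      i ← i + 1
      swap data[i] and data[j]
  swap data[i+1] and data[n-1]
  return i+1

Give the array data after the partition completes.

1 1 1 1 1 2 2 2 2 2

pivot = data[9] = 1; i = -1
j=0: data[0]=2 > 1 → no swap
j=1: data[1]=2 > 1 → no swap
j=2: data[2]=2 > 1 → no swap
j=3: data[3]=1 ≤ 1 → i=0, swap data[0],data[3] → 1 2 2 2 1 1 2 1 2 1
j=4: data[4]=1 ≤ 1 → i=1, swap data[1],data[4] → 1 1 2 2 2 1 2 1 2 1
j=5: data[5]=1 ≤ 1 → i=2, swap data[2],data[5] → 1 1 1 2 2 2 2 1 2 1
j=6: data[6]=2 > 1 → no swap
j=7: data[7]=1 ≤ 1 → i=3, swap data[3],data[7] → 1 1 1 1 2 2 2 2 2 1
j=8: data[8]=2 > 1 → no swap
final swap data[4],data[9] → 1 1 1 1 1 2 2 2 2 2; return 4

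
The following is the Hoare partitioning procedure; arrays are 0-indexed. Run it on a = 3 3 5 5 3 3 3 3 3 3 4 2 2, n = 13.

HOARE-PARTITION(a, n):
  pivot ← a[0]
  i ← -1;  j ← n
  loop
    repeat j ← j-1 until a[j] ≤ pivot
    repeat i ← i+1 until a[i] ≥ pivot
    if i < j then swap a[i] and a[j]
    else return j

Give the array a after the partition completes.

pivot = a[0] = 3; i = -1, j = 13
j→12 (a[12]=2≤3), i→0 (a[0]=3≥3); i<j, swap → 2 3 5 5 3 3 3 3 3 3 4 2 3
j→11 (a[11]=2≤3), i→1 (a[1]=3≥3); i<j, swap → 2 2 5 5 3 3 3 3 3 3 4 3 3
j→9 (a[9]=3≤3), i→2 (a[2]=5≥3); i<j, swap → 2 2 3 5 3 3 3 3 3 5 4 3 3
j→8 (a[8]=3≤3), i→3 (a[3]=5≥3); i<j, swap → 2 2 3 3 3 3 3 3 5 5 4 3 3
j→7 (a[7]=3≤3), i→4 (a[4]=3≥3); i<j, swap → 2 2 3 3 3 3 3 3 5 5 4 3 3
j→6 (a[6]=3≤3), i→5 (a[5]=3≥3); i<j, swap → 2 2 3 3 3 3 3 3 5 5 4 3 3
j→5, i→6; i≥j, return j=5. a = 2 2 3 3 3 3 3 3 5 5 4 3 3

2 2 3 3 3 3 3 3 5 5 4 3 3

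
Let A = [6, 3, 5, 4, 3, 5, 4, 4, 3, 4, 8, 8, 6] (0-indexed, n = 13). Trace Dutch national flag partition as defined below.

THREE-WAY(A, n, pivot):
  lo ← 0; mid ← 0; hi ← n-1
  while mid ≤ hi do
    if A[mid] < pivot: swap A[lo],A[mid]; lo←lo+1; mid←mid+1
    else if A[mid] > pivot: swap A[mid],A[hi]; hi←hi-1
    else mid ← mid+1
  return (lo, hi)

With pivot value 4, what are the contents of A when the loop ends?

pivot = 4; lo=0, mid=0, hi=12
A[mid]=6>4: swap A[0],A[12]; hi=11 → [6, 3, 5, 4, 3, 5, 4, 4, 3, 4, 8, 8, 6]
A[mid]=6>4: swap A[0],A[11]; hi=10 → [8, 3, 5, 4, 3, 5, 4, 4, 3, 4, 8, 6, 6]
A[mid]=8>4: swap A[0],A[10]; hi=9 → [8, 3, 5, 4, 3, 5, 4, 4, 3, 4, 8, 6, 6]
A[mid]=8>4: swap A[0],A[9]; hi=8 → [4, 3, 5, 4, 3, 5, 4, 4, 3, 8, 8, 6, 6]
A[mid]=4=4: mid=1
A[mid]=3<4: swap A[0],A[1]; lo=1,mid=2 → [3, 4, 5, 4, 3, 5, 4, 4, 3, 8, 8, 6, 6]
A[mid]=5>4: swap A[2],A[8]; hi=7 → [3, 4, 3, 4, 3, 5, 4, 4, 5, 8, 8, 6, 6]
A[mid]=3<4: swap A[1],A[2]; lo=2,mid=3 → [3, 3, 4, 4, 3, 5, 4, 4, 5, 8, 8, 6, 6]
A[mid]=4=4: mid=4
A[mid]=3<4: swap A[2],A[4]; lo=3,mid=5 → [3, 3, 3, 4, 4, 5, 4, 4, 5, 8, 8, 6, 6]
A[mid]=5>4: swap A[5],A[7]; hi=6 → [3, 3, 3, 4, 4, 4, 4, 5, 5, 8, 8, 6, 6]
A[mid]=4=4: mid=6
A[mid]=4=4: mid=7
end: lo=3, hi=6; A = [3, 3, 3, 4, 4, 4, 4, 5, 5, 8, 8, 6, 6]

[3, 3, 3, 4, 4, 4, 4, 5, 5, 8, 8, 6, 6]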